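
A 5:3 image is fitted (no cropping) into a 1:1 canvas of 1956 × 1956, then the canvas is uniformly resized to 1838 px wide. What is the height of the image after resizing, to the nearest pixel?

1103 px

At 1956×1956 the image is width-limited, so height = 1956 × 3/5 ≈ 1173.60 px.
Resizing to 1838 px wide multiplies everything by 0.9397: 1173.60 → 1102.80 px.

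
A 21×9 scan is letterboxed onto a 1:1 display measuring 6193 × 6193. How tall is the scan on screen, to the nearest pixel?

21×9 (2.333) > 1:1 (1.000), so the scan fills the width.
That makes the image 2654.14 px tall (6193 × 9/21).

2654 px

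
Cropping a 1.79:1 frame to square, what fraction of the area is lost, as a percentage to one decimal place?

44.1%

The height stays; only width is cut (since square is narrower than 1.79:1).
Fraction kept = (1.000)/(1.790) ≈ 55.87%, so 44.13% is lost.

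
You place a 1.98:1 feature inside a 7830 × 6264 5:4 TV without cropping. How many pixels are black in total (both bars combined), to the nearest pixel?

1.98:1 (1.980) > 5:4 (1.250), so the feature fills the width.
The feature is 7830 / 1.980 ≈ 3954.5455 px tall.
Leftover height: 6264 − 3954.5455 = 2309.4545 px.
Across the 7830-px span: 2309.4545 × 7830 ≈ 18083029 px.

18083029 pixels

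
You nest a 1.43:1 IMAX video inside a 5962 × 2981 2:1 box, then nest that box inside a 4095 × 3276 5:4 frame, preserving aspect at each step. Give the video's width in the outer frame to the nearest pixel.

1.43:1 IMAX in 5962×2981: fills the height, so the video is 4262.83 × 2981.00.
The 2:1 canvas is width-limited in 4095×3276, giving 4095.00 × 2047.50; scale factor 0.6869.
So the video's width is 4262.83 × 0.6869 ≈ 2927.93.

2928 px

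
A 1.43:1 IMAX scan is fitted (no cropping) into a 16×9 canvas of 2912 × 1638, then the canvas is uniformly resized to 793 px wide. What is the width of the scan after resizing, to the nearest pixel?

638 px

In the 2912×1638 frame the scan fills the height: width = 1638 × 1.430 ≈ 2342.34 px.
Scaling 2912 → 793 is ×0.2723, so the width becomes 2342.34 × 0.2723 ≈ 637.87 px.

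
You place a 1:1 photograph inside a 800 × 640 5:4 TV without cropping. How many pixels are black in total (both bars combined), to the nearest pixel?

102400 pixels

Since 1.000 < 1.250, the photograph is height-limited.
The photograph is 640 × 1/1 ≈ 640.0000 px wide.
Black = 800 − 640.0000 = 160.0000 px.
Across the 640-px span: 160.0000 × 640 ≈ 102400 px.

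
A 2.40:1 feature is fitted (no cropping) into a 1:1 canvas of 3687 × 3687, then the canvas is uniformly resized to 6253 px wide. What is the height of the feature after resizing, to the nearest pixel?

2605 px

At 3687×3687 the feature is width-limited, so height = 3687 / 2.400 ≈ 1536.25 px.
Resizing to 6253 px wide multiplies everything by 1.6960: 1536.25 → 2605.42 px.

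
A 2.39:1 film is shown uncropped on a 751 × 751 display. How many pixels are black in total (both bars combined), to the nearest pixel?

328017 pixels

Since 2.390 > 1.000, the film is width-limited.
The film is 751 / 2.390 ≈ 314.2259 px tall.
751 − 314.2259 = 436.7741 px of bars.
Bar area = 436.7741 × 751 ≈ 328017 px.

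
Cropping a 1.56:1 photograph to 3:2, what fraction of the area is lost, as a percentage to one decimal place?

3.8%

Going from 1.56:1 to 3:2 means cutting width while keeping height.
Area ratio = (1.500)/(1.560) = 96.15%; the remaining 3.85% is cropped out.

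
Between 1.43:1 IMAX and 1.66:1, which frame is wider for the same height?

1.66:1

1.43 and 1.66; 1.66 > 1.43.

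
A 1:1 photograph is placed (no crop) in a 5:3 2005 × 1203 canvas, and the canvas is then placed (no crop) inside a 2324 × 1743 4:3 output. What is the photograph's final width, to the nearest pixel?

1394 px

First fit — 1:1 into 2005×1203 spans the height: 1203.00 × 1203.00.
Second fit — the 5:3 canvas into 2324×1743 spans the width: 2324.00 × 1394.40 (×1.1591 from 2005×1203).
The photograph scales with it: width 1203.00 × 1.1591 ≈ 1394.40.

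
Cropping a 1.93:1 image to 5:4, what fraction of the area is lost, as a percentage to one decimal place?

Going from 1.93:1 to 5:4 means cutting width while keeping height.
(1.250)/(1.930) ≈ 0.648 of the area survives, leaving 35.23% discarded.

35.2%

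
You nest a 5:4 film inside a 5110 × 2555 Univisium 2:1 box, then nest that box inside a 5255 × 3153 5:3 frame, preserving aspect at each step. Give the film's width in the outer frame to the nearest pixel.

First fit — 5:4 into 5110×2555 spans the height: 3193.75 × 2555.00.
The Univisium 2:1 canvas is width-limited in 5255×3153, giving 5255.00 × 2627.50; scale factor 1.0284.
So the film's width is 3193.75 × 1.0284 ≈ 3284.38.

3284 px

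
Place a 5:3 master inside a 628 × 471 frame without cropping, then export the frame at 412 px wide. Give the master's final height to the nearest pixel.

247 px

In the 628×471 frame the master fills the width: height = 628 × 3/5 ≈ 376.80 px.
Resizing to 412 px wide multiplies everything by 0.6561: 376.80 → 247.20 px.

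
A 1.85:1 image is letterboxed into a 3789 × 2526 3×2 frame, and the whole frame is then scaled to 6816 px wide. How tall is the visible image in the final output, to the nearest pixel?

Fitted into 3789×2526, the image spans the width; its height is 3789 / 1.850 ≈ 2048.11 px.
Scaling 3789 → 6816 is ×1.7989, so the height becomes 2048.11 × 1.7989 ≈ 3684.32 px.

3684 px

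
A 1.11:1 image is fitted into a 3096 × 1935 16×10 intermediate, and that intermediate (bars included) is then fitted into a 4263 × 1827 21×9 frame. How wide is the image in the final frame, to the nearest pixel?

First fit — 1.11:1 into 3096×1935 spans the height: 2147.85 × 1935.00.
The 16×10 canvas is height-limited in 4263×1827, giving 2923.20 × 1827.00; scale factor 0.9442.
The image scales with it: width 2147.85 × 0.9442 ≈ 2027.97.

2028 px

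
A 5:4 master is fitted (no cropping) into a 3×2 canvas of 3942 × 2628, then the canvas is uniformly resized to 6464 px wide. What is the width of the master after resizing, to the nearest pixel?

In the 3942×2628 frame the master fills the height: width = 2628 × 5/4 ≈ 3285.00 px.
Scaling 3942 → 6464 is ×1.6398, so the width becomes 3285.00 × 1.6398 ≈ 5386.67 px.

5387 px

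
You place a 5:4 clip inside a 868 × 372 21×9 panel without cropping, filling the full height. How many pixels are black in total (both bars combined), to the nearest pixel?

Content width = 372 × 5/4 ≈ 465.0000 px.
868 − 465.0000 = 403.0000 px of bars.
Across the 372-px span: 403.0000 × 372 ≈ 149916 px.

149916 pixels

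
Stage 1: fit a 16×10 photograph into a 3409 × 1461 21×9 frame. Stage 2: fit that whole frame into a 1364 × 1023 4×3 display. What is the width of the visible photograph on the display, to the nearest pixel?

16×10 in 3409×1461: fills the height, so the photograph is 2337.60 × 1461.00.
The 21×9 canvas is width-limited in 1364×1023, giving 1364.00 × 584.57; scale factor 0.4001.
Applying the same ×0.4001: 2337.60 → 935.31.

935 px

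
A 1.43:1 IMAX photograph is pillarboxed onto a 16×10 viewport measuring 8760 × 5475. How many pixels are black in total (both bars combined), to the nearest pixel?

Since 1.430 < 1.600, the photograph is height-limited.
Content width = 5475 × 1.430 ≈ 7829.2500 px.
Black = 8760 − 7829.2500 = 930.7500 px.
Across the 5475-px span: 930.7500 × 5475 ≈ 5095856 px.

5095856 pixels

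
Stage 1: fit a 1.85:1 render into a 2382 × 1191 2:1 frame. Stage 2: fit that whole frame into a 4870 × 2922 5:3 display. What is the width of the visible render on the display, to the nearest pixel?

4505 px

1.85:1 in 2382×1191: fills the height, so the render is 2203.35 × 1191.00.
2:1 in 4870×2922: fills the width, so the intermediate becomes 4870.00 × 2435.00 — a scale of ×2.0445.
So the render's width is 2203.35 × 2.0445 ≈ 4504.75.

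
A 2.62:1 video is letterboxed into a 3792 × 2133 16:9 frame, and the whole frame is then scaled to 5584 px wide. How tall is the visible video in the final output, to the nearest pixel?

2131 px

At 3792×2133 the video is width-limited, so height = 3792 / 2.620 ≈ 1447.33 px.
The frame scales by 5584/3792 = 1.4726; 1447.33 × 1.4726 ≈ 2131.30 px.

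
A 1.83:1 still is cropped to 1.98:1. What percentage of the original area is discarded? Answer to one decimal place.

7.6%

Going from 1.83:1 to 1.98:1 means cutting height while keeping width.
(1.830)/(1.980) ≈ 0.924 of the area survives, leaving 7.58% discarded.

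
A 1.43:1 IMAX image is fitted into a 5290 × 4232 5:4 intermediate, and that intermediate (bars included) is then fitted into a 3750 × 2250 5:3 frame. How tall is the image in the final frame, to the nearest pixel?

1967 px

1.43:1 IMAX in 5290×4232: fills the width, so the image is 5290.00 × 3699.30.
The 5:4 canvas is height-limited in 3750×2250, giving 2812.50 × 2250.00; scale factor 0.5317.
The image scales with it: height 3699.30 × 0.5317 ≈ 1966.78.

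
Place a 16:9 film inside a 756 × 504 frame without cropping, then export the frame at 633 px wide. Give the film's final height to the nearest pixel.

356 px

At 756×504 the film is width-limited, so height = 756 × 9/16 ≈ 425.25 px.
The frame scales by 633/756 = 0.8373; 425.25 × 0.8373 ≈ 356.06 px.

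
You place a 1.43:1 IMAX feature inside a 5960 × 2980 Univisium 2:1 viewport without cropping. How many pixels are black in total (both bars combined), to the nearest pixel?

1.43:1 IMAX (1.430) < Univisium 2:1 (2.000), so the feature fills the height.
The feature is 2980 × 1.430 ≈ 4261.4000 px wide.
5960 − 4261.4000 = 1698.6000 px of bars.
Across the 2980-px span: 1698.6000 × 2980 ≈ 5061828 px.

5061828 pixels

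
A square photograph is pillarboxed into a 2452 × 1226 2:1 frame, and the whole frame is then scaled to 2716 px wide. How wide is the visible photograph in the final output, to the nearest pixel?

Fitted into 2452×1226, the photograph spans the height; its width is 1226 × 1/1 ≈ 1226.00 px.
Resizing to 2716 px wide multiplies everything by 1.1077: 1226.00 → 1358.00 px.

1358 px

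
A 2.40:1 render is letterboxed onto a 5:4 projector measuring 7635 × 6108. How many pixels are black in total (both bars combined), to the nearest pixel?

2.40:1 is wider than 5:4, so it spans the full width.
That makes the image 3181.2500 px tall (7635 / 2.400).
Black = 6108 − 3181.2500 = 2926.7500 px.
Across the 7635-px span: 2926.7500 × 7635 ≈ 22345736 px.

22345736 pixels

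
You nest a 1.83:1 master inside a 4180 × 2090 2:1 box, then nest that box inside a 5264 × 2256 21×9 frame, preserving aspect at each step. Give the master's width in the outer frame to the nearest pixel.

4128 px

1.83:1 in 4180×2090: fills the height, so the master is 3824.70 × 2090.00.
The 2:1 canvas is height-limited in 5264×2256, giving 4512.00 × 2256.00; scale factor 1.0794.
Applying the same ×1.0794: 3824.70 → 4128.48.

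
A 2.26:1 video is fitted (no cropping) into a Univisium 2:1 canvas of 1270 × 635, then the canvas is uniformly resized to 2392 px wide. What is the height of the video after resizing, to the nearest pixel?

1058 px

In the 1270×635 frame the video fills the width: height = 1270 / 2.260 ≈ 561.95 px.
Scaling 1270 → 2392 is ×1.8835, so the height becomes 561.95 × 1.8835 ≈ 1058.41 px.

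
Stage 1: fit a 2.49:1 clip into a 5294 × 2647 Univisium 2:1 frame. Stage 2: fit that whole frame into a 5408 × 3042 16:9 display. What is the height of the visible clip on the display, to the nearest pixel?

2172 px

First fit — 2.49:1 into 5294×2647 spans the width: 5294.00 × 2126.10.
Second fit — the Univisium 2:1 canvas into 5408×3042 spans the width: 5408.00 × 2704.00 (×1.0215 from 5294×2647).
The clip scales with it: height 2126.10 × 1.0215 ≈ 2171.89.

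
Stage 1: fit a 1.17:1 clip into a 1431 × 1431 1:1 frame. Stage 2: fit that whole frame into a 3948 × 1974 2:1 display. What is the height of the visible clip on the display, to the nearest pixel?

Inside the 1431×1431 canvas the clip is width-limited at 1431.00 × 1223.08.
The 1:1 canvas is height-limited in 3948×1974, giving 1974.00 × 1974.00; scale factor 1.3795.
So the clip's height is 1223.08 × 1.3795 ≈ 1687.18.

1687 px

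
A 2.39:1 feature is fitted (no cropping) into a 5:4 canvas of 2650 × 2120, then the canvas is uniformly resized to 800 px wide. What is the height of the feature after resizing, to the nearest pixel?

In the 2650×2120 frame the feature fills the width: height = 2650 / 2.390 ≈ 1108.79 px.
Resizing to 800 px wide multiplies everything by 0.3019: 1108.79 → 334.73 px.

335 px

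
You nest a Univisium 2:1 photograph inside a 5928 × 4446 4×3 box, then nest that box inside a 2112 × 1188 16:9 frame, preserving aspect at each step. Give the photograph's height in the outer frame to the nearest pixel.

Inside the 5928×4446 canvas the photograph is width-limited at 5928.00 × 2964.00.
Second fit — the 4×3 canvas into 2112×1188 spans the height: 1584.00 × 1188.00 (×0.2672 from 5928×4446).
The photograph scales with it: height 2964.00 × 0.2672 ≈ 792.00.

792 px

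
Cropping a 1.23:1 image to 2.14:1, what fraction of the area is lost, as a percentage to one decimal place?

2.14:1 is wider than 1.23:1, so the crop keeps the full width and trims the height.
Area ratio = (1.230)/(2.140) = 57.48%; the remaining 42.52% is cropped out.

42.5%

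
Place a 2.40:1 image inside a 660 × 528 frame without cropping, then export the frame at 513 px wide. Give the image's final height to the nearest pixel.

At 660×528 the image is width-limited, so height = 660 / 2.400 ≈ 275.00 px.
Scaling 660 → 513 is ×0.7773, so the height becomes 275.00 × 0.7773 ≈ 213.75 px.

214 px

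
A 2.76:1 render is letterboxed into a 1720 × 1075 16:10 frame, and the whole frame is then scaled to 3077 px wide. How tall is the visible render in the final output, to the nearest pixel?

At 1720×1075 the render is width-limited, so height = 1720 / 2.760 ≈ 623.19 px.
Scaling 1720 → 3077 is ×1.7890, so the height becomes 623.19 × 1.7890 ≈ 1114.86 px.

1115 px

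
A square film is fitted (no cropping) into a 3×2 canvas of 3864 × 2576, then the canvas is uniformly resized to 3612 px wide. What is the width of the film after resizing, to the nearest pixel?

In the 3864×2576 frame the film fills the height: width = 2576 × 1/1 ≈ 2576.00 px.
Scaling 3864 → 3612 is ×0.9348, so the width becomes 2576.00 × 0.9348 ≈ 2408.00 px.

2408 px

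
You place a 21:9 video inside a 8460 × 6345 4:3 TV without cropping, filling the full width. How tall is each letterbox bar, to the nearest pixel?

1360 px

Content height = 8460 × 9/21 ≈ 3625.71 px.
6345 − 3625.71 = 2719.29 px of bars (1359.64 each).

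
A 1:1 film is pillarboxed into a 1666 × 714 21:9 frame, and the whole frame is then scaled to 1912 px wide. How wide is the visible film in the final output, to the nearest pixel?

819 px

At 1666×714 the film is height-limited, so width = 714 × 1/1 ≈ 714.00 px.
Resizing to 1912 px wide multiplies everything by 1.1477: 714.00 → 819.43 px.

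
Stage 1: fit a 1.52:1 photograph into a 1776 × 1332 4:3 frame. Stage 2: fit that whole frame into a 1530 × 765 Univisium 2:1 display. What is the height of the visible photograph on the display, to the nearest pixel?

1.52:1 in 1776×1332: fills the width, so the photograph is 1776.00 × 1168.42.
Second fit — the 4:3 canvas into 1530×765 spans the height: 1020.00 × 765.00 (×0.5743 from 1776×1332).
The photograph scales with it: height 1168.42 × 0.5743 ≈ 671.05.

671 px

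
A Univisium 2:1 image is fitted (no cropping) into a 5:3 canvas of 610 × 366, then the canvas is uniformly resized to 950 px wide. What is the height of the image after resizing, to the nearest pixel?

475 px

In the 610×366 frame the image fills the width: height = 610 × 1/2 ≈ 305.00 px.
The frame scales by 950/610 = 1.5574; 305.00 × 1.5574 ≈ 475.00 px.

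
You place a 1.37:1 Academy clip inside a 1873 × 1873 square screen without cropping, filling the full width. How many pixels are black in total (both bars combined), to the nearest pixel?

The clip is 1873 / 1.370 ≈ 1367.1533 px tall.
Leftover height: 1873 − 1367.1533 = 505.8467 px.
Across the 1873-px span: 505.8467 × 1873 ≈ 947451 px.

947451 pixels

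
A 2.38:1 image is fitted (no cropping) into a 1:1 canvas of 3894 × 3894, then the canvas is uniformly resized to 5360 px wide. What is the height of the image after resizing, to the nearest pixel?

In the 3894×3894 frame the image fills the width: height = 3894 / 2.380 ≈ 1636.13 px.
The frame scales by 5360/3894 = 1.3765; 1636.13 × 1.3765 ≈ 2252.10 px.

2252 px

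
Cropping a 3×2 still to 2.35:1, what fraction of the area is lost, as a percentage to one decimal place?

36.2%

The width stays; only height is cut (since 2.35:1 is wider than 3×2).
Fraction kept = (1.500)/(2.350) ≈ 63.83%, so 36.17% is lost.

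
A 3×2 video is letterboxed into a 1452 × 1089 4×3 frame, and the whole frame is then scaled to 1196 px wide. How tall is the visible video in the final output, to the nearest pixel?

In the 1452×1089 frame the video fills the width: height = 1452 × 2/3 ≈ 968.00 px.
Resizing to 1196 px wide multiplies everything by 0.8237: 968.00 → 797.33 px.

797 px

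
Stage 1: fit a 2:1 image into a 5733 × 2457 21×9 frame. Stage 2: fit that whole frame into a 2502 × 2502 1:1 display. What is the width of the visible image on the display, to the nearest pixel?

2145 px

2:1 in 5733×2457: fills the height, so the image is 4914.00 × 2457.00.
21×9 in 2502×2502: fills the width, so the intermediate becomes 2502.00 × 1072.29 — a scale of ×0.4364.
Applying the same ×0.4364: 4914.00 → 2144.57.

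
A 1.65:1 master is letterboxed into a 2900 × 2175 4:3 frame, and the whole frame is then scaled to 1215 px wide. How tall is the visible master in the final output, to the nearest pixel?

In the 2900×2175 frame the master fills the width: height = 2900 / 1.650 ≈ 1757.58 px.
The frame scales by 1215/2900 = 0.4190; 1757.58 × 0.4190 ≈ 736.36 px.

736 px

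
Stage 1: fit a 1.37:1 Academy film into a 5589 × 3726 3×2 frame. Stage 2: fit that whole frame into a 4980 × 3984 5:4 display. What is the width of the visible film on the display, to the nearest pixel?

Inside the 5589×3726 canvas the film is height-limited at 5104.62 × 3726.00.
3×2 in 4980×3984: fills the width, so the intermediate becomes 4980.00 × 3320.00 — a scale of ×0.8910.
Applying the same ×0.8910: 5104.62 → 4548.40.

4548 px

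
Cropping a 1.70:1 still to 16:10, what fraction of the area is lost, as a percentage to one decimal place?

5.9%

Going from 1.70:1 to 16:10 means cutting width while keeping height.
Fraction kept = (1.600)/(1.700) ≈ 94.12%, so 5.88% is lost.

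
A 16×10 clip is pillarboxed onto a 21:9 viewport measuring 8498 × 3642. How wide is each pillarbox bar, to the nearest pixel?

16×10 is narrower than 21:9, so it spans the full height.
Content width = 3642 × 16/10 ≈ 5827.20 px.
8498 − 5827.20 = 2670.80 px of bars (1335.40 each).

1335 px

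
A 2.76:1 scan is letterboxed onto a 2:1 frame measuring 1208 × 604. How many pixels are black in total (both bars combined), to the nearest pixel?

Since 2.760 > 2.000, the scan is width-limited.
The scan is 1208 / 2.760 ≈ 437.6812 px tall.
Black = 604 − 437.6812 = 166.3188 px.
Bar area = 166.3188 × 1208 ≈ 200913 px.

200913 pixels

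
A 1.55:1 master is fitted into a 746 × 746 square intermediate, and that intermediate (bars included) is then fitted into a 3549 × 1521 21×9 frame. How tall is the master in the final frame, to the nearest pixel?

First fit — 1.55:1 into 746×746 spans the width: 746.00 × 481.29.
The square canvas is height-limited in 3549×1521, giving 1521.00 × 1521.00; scale factor 2.0389.
So the master's height is 481.29 × 2.0389 ≈ 981.29.

981 px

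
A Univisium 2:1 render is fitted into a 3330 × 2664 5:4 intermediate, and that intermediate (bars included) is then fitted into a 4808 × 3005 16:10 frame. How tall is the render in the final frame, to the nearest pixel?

1878 px

First fit — Univisium 2:1 into 3330×2664 spans the width: 3330.00 × 1665.00.
The 5:4 canvas is height-limited in 4808×3005, giving 3756.25 × 3005.00; scale factor 1.1280.
Applying the same ×1.1280: 1665.00 → 1878.12.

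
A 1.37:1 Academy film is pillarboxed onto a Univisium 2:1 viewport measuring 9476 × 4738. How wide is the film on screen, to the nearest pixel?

6491 px

1.37:1 Academy is narrower than Univisium 2:1, so it spans the full height.
That makes the image 6491.06 px wide (4738 × 1.370).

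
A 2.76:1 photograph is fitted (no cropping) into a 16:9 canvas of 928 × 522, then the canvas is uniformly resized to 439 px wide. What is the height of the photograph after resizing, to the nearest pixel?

In the 928×522 frame the photograph fills the width: height = 928 / 2.760 ≈ 336.23 px.
Resizing to 439 px wide multiplies everything by 0.4731: 336.23 → 159.06 px.

159 px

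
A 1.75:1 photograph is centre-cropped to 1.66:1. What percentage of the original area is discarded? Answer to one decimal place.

5.1%

The height stays; only width is cut (since 1.66:1 is narrower than 1.75:1).
(1.660)/(1.750) ≈ 0.949 of the area survives, leaving 5.14% discarded.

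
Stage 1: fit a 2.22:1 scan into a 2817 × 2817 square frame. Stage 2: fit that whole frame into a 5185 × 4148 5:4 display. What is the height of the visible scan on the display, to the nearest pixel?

First fit — 2.22:1 into 2817×2817 spans the width: 2817.00 × 1268.92.
The square canvas is height-limited in 5185×4148, giving 4148.00 × 4148.00; scale factor 1.4725.
The scan scales with it: height 1268.92 × 1.4725 ≈ 1868.47.

1868 px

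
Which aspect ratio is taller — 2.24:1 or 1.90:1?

2.24 and 1.9; 2.24 > 1.9. The smaller width-to-height ratio is the taller frame.

1.90:1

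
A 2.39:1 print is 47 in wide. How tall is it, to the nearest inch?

Height = 47 / 2.390 = 19.67.

20 in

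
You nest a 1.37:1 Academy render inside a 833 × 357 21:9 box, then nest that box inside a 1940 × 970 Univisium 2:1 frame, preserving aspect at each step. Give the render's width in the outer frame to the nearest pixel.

First fit — 1.37:1 Academy into 833×357 spans the height: 489.09 × 357.00.
The 21:9 canvas is width-limited in 1940×970, giving 1940.00 × 831.43; scale factor 2.3289.
The render scales with it: width 489.09 × 2.3289 ≈ 1139.06.

1139 px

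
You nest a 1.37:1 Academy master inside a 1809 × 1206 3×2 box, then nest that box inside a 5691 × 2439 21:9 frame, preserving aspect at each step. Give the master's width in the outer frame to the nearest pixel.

First fit — 1.37:1 Academy into 1809×1206 spans the height: 1652.22 × 1206.00.
Second fit — the 3×2 canvas into 5691×2439 spans the height: 3658.50 × 2439.00 (×2.0224 from 1809×1206).
The master scales with it: width 1652.22 × 2.0224 ≈ 3341.43.

3341 px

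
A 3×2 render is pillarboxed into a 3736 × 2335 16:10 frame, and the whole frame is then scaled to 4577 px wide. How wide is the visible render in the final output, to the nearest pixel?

In the 3736×2335 frame the render fills the height: width = 2335 × 3/2 ≈ 3502.50 px.
Resizing to 4577 px wide multiplies everything by 1.2251: 3502.50 → 4290.94 px.

4291 px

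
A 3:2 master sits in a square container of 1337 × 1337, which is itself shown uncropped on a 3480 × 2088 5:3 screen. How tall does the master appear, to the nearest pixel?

1392 px

First fit — 3:2 into 1337×1337 spans the width: 1337.00 × 891.33.
The square canvas is height-limited in 3480×2088, giving 2088.00 × 2088.00; scale factor 1.5617.
So the master's height is 891.33 × 1.5617 ≈ 1392.00.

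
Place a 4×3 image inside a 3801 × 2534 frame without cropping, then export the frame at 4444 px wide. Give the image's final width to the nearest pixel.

3950 px

In the 3801×2534 frame the image fills the height: width = 2534 × 4/3 ≈ 3378.67 px.
Resizing to 4444 px wide multiplies everything by 1.1692: 3378.67 → 3950.22 px.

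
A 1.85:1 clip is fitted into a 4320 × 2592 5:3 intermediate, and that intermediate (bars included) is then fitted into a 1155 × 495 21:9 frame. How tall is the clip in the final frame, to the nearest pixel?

446 px

Inside the 4320×2592 canvas the clip is width-limited at 4320.00 × 2335.14.
The 5:3 canvas is height-limited in 1155×495, giving 825.00 × 495.00; scale factor 0.1910.
So the clip's height is 2335.14 × 0.1910 ≈ 445.95.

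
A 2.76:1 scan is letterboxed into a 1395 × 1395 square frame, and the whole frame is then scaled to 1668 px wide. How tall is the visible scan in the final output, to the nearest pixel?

604 px

At 1395×1395 the scan is width-limited, so height = 1395 / 2.760 ≈ 505.43 px.
The frame scales by 1668/1395 = 1.1957; 505.43 × 1.1957 ≈ 604.35 px.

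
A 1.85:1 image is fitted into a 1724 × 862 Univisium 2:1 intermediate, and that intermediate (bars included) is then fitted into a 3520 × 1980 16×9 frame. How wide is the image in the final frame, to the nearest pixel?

Inside the 1724×862 canvas the image is height-limited at 1594.70 × 862.00.
Univisium 2:1 in 3520×1980: fills the width, so the intermediate becomes 3520.00 × 1760.00 — a scale of ×2.0418.
Applying the same ×2.0418: 1594.70 → 3256.00.

3256 px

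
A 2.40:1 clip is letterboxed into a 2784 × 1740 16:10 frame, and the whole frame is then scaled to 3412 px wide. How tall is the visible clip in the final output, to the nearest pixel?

Fitted into 2784×1740, the clip spans the width; its height is 2784 / 2.400 ≈ 1160.00 px.
Resizing to 3412 px wide multiplies everything by 1.2256: 1160.00 → 1421.67 px.

1422 px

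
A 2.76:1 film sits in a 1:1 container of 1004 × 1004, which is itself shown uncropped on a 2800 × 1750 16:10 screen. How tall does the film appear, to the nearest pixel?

First fit — 2.76:1 into 1004×1004 spans the width: 1004.00 × 363.77.
1:1 in 2800×1750: fills the height, so the intermediate becomes 1750.00 × 1750.00 — a scale of ×1.7430.
The film scales with it: height 363.77 × 1.7430 ≈ 634.06.

634 px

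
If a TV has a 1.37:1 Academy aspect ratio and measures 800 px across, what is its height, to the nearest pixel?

584 px

Height = 800 / 1.370 = 583.94.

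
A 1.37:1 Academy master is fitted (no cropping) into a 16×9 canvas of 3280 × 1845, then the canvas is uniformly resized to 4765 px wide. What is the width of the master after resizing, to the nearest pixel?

Fitted into 3280×1845, the master spans the height; its width is 1845 × 1.370 ≈ 2527.65 px.
The frame scales by 4765/3280 = 1.4527; 2527.65 × 1.4527 ≈ 3672.03 px.

3672 px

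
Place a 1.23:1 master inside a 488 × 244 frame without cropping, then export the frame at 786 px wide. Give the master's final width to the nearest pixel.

483 px

Fitted into 488×244, the master spans the height; its width is 244 × 1.230 ≈ 300.12 px.
Scaling 488 → 786 is ×1.6107, so the width becomes 300.12 × 1.6107 ≈ 483.39 px.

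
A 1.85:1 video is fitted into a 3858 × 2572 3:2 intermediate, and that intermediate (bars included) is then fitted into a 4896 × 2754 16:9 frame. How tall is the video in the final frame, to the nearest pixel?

First fit — 1.85:1 into 3858×2572 spans the width: 3858.00 × 2085.41.
The 3:2 canvas is height-limited in 4896×2754, giving 4131.00 × 2754.00; scale factor 1.0708.
The video scales with it: height 2085.41 × 1.0708 ≈ 2232.97.

2233 px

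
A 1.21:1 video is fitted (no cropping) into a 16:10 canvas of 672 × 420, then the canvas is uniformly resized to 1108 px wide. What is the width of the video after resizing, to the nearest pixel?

In the 672×420 frame the video fills the height: width = 420 × 1.210 ≈ 508.20 px.
The frame scales by 1108/672 = 1.6488; 508.20 × 1.6488 ≈ 837.92 px.

838 px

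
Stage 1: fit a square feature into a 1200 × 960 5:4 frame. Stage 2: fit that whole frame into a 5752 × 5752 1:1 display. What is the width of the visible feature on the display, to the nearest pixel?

First fit — square into 1200×960 spans the height: 960.00 × 960.00.
The 5:4 canvas is width-limited in 5752×5752, giving 5752.00 × 4601.60; scale factor 4.7933.
So the feature's width is 960.00 × 4.7933 ≈ 4601.60.

4602 px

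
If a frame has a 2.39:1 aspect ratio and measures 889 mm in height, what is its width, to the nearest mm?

Width = 889 × 2.390 = 2124.71.

2125 mm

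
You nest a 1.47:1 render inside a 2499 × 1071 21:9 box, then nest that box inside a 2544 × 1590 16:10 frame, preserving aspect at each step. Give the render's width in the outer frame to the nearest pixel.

1603 px

Inside the 2499×1071 canvas the render is height-limited at 1574.37 × 1071.00.
21:9 in 2544×1590: fills the width, so the intermediate becomes 2544.00 × 1090.29 — a scale of ×1.0180.
So the render's width is 1574.37 × 1.0180 ≈ 1602.72.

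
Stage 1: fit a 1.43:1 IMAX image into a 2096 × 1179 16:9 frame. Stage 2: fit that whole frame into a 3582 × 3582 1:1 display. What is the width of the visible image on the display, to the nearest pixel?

Inside the 2096×1179 canvas the image is height-limited at 1685.97 × 1179.00.
16:9 in 3582×3582: fills the width, so the intermediate becomes 3582.00 × 2014.88 — a scale of ×1.7090.
Applying the same ×1.7090: 1685.97 → 2881.27.

2881 px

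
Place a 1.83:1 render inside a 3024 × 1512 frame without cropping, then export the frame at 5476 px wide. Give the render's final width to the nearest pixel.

In the 3024×1512 frame the render fills the height: width = 1512 × 1.830 ≈ 2766.96 px.
The frame scales by 5476/3024 = 1.8108; 2766.96 × 1.8108 ≈ 5010.54 px.

5011 px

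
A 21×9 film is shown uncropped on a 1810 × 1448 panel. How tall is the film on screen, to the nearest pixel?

776 px

21×9 is wider than 5:4, so it spans the full width.
That makes the image 775.71 px tall (1810 × 9/21).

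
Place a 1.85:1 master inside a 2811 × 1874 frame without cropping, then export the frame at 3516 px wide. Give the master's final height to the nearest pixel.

At 2811×1874 the master is width-limited, so height = 2811 / 1.850 ≈ 1519.46 px.
Scaling 2811 → 3516 is ×1.2508, so the height becomes 1519.46 × 1.2508 ≈ 1900.54 px.

1901 px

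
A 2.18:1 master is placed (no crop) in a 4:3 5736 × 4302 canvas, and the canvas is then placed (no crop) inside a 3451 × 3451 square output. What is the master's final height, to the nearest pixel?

First fit — 2.18:1 into 5736×4302 spans the width: 5736.00 × 2631.19.
4:3 in 3451×3451: fills the width, so the intermediate becomes 3451.00 × 2588.25 — a scale of ×0.6016.
So the master's height is 2631.19 × 0.6016 ≈ 1583.03.

1583 px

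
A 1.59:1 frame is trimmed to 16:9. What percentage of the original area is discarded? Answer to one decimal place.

Going from 1.59:1 to 16:9 means cutting height while keeping width.
Area ratio = (1.590)/(1.778) = 89.44%; the remaining 10.56% is cropped out.

10.6%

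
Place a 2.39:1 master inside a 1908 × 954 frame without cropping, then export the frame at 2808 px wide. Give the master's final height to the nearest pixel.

1175 px

Fitted into 1908×954, the master spans the width; its height is 1908 / 2.390 ≈ 798.33 px.
Scaling 1908 → 2808 is ×1.4717, so the height becomes 798.33 × 1.4717 ≈ 1174.90 px.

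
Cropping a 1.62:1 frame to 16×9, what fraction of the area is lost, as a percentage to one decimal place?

The width stays; only height is cut (since 16×9 is wider than 1.62:1).
(1.620)/(1.778) ≈ 0.911 of the area survives, leaving 8.88% discarded.

8.9%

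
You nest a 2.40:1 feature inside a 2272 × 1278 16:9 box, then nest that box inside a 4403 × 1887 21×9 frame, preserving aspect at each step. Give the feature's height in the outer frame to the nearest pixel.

2.40:1 in 2272×1278: fills the width, so the feature is 2272.00 × 946.67.
Second fit — the 16:9 canvas into 4403×1887 spans the height: 3354.67 × 1887.00 (×1.4765 from 2272×1278).
The feature scales with it: height 946.67 × 1.4765 ≈ 1397.78.

1398 px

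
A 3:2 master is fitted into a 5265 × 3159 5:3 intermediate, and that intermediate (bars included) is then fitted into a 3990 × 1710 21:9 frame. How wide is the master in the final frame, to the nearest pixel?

First fit — 3:2 into 5265×3159 spans the height: 4738.50 × 3159.00.
5:3 in 3990×1710: fills the height, so the intermediate becomes 2850.00 × 1710.00 — a scale of ×0.5413.
The master scales with it: width 4738.50 × 0.5413 ≈ 2565.00.

2565 px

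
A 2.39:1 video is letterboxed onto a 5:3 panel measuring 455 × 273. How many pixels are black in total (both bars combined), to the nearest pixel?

37594 pixels

2.39:1 (2.390) > 5:3 (1.667), so the video fills the width.
That makes the image 190.3766 px tall (455 / 2.390).
Leftover height: 273 − 190.3766 = 82.6234 px.
Across the 455-px span: 82.6234 × 455 ≈ 37594 px.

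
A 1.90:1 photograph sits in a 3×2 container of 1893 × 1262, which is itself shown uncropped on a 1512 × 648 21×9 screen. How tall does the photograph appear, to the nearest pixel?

Inside the 1893×1262 canvas the photograph is width-limited at 1893.00 × 996.32.
The 3×2 canvas is height-limited in 1512×648, giving 972.00 × 648.00; scale factor 0.5135.
So the photograph's height is 996.32 × 0.5135 ≈ 511.58.

512 px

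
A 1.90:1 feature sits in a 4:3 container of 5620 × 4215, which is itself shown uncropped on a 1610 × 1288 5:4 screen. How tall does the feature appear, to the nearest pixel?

847 px

1.90:1 in 5620×4215: fills the width, so the feature is 5620.00 × 2957.89.
Second fit — the 4:3 canvas into 1610×1288 spans the width: 1610.00 × 1207.50 (×0.2865 from 5620×4215).
The feature scales with it: height 2957.89 × 0.2865 ≈ 847.37.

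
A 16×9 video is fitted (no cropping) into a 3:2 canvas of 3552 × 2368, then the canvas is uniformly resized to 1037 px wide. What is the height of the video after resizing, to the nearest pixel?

583 px

In the 3552×2368 frame the video fills the width: height = 3552 × 9/16 ≈ 1998.00 px.
The frame scales by 1037/3552 = 0.2919; 1998.00 × 0.2919 ≈ 583.31 px.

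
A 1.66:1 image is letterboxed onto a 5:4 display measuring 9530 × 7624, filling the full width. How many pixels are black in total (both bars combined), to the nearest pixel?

That makes the image 5740.9639 px tall (9530 / 1.660).
7624 − 5740.9639 = 1883.0361 px of bars.
Bar area = 1883.0361 × 9530 ≈ 17945334 px.

17945334 pixels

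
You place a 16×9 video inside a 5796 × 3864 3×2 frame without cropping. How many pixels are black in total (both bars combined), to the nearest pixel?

3499335 pixels

16×9 (1.778) > 3×2 (1.500), so the video fills the width.
Content height = 5796 × 9/16 ≈ 3260.2500 px.
3864 − 3260.2500 = 603.7500 px of bars.
Across the 5796-px span: 603.7500 × 5796 ≈ 3499335 px.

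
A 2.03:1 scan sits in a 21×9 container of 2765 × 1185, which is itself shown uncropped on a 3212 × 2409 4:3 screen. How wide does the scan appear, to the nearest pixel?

2794 px

2.03:1 in 2765×1185: fills the height, so the scan is 2405.55 × 1185.00.
The 21×9 canvas is width-limited in 3212×2409, giving 3212.00 × 1376.57; scale factor 1.1617.
So the scan's width is 2405.55 × 1.1617 ≈ 2794.44.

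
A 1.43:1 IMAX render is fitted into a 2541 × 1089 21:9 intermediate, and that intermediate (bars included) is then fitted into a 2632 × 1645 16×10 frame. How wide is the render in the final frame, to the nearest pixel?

1613 px

First fit — 1.43:1 IMAX into 2541×1089 spans the height: 1557.27 × 1089.00.
21:9 in 2632×1645: fills the width, so the intermediate becomes 2632.00 × 1128.00 — a scale of ×1.0358.
So the render's width is 1557.27 × 1.0358 ≈ 1613.04.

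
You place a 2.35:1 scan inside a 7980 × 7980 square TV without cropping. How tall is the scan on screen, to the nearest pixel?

2.35:1 (2.350) > square (1.000), so the scan fills the width.
The scan is 7980 / 2.350 ≈ 3395.74 px tall.

3396 px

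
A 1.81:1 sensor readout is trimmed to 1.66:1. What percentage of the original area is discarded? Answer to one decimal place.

1.66:1 is narrower than 1.81:1, so the crop keeps the full height and trims the width.
(1.660)/(1.810) ≈ 0.917 of the area survives, leaving 8.29% discarded.

8.3%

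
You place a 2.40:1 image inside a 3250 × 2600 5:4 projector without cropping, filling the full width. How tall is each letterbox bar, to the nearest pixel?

That makes the image 1354.17 px tall (3250 / 2.400).
Black = 2600 − 1354.17 = 1245.83 px, or 622.92 per bar.

623 px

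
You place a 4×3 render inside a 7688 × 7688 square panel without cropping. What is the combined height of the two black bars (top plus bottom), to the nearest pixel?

4×3 is wider than square, so it spans the full width.
Content height = 7688 × 3/4 ≈ 5766.00 px.
Black = 7688 − 5766.00 = 1922.00 px.

1922 px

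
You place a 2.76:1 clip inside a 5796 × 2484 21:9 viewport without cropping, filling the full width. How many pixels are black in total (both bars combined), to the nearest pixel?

Content height = 5796 / 2.760 ≈ 2100.0000 px.
2484 − 2100.0000 = 384.0000 px of bars.
That's 384.0000 × 5796 ≈ 2225664 black pixels.

2225664 pixels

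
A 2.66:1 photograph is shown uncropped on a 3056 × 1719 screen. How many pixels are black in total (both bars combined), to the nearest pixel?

1742311 pixels

2.66:1 is wider than 16×9, so it spans the full width.
Content height = 3056 / 2.660 ≈ 1148.8722 px.
Leftover height: 1719 − 1148.8722 = 570.1278 px.
That's 570.1278 × 3056 ≈ 1742311 black pixels.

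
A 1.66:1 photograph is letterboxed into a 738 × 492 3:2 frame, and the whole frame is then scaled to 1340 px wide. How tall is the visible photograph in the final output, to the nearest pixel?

Fitted into 738×492, the photograph spans the width; its height is 738 / 1.660 ≈ 444.58 px.
The frame scales by 1340/738 = 1.8157; 444.58 × 1.8157 ≈ 807.23 px.

807 px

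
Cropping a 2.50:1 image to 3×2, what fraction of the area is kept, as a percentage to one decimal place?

Going from 2.50:1 to 3×2 means cutting width while keeping height.
(1.500)/(2.500) ≈ 0.600 of the area survives.

60.0%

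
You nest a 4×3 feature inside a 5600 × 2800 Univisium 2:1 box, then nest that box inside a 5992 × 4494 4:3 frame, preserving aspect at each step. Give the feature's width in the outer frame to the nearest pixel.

3995 px

First fit — 4×3 into 5600×2800 spans the height: 3733.33 × 2800.00.
Second fit — the Univisium 2:1 canvas into 5992×4494 spans the width: 5992.00 × 2996.00 (×1.0700 from 5600×2800).
The feature scales with it: width 3733.33 × 1.0700 ≈ 3994.67.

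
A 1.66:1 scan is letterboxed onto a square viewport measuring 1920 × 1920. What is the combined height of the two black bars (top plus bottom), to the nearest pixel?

763 px

1.66:1 is wider than square, so it spans the full width.
Content height = 1920 / 1.660 ≈ 1156.63 px.
Black = 1920 − 1156.63 = 763.37 px.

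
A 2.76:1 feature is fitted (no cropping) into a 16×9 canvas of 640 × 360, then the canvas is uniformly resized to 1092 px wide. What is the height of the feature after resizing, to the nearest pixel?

396 px

At 640×360 the feature is width-limited, so height = 640 / 2.760 ≈ 231.88 px.
Scaling 640 → 1092 is ×1.7063, so the height becomes 231.88 × 1.7063 ≈ 395.65 px.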